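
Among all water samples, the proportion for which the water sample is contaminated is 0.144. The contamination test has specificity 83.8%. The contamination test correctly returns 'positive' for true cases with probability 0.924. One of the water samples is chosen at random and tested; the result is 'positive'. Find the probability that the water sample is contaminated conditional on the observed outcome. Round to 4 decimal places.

Let H be the event that the water sample is contaminated. P(H) = 0.144, so P(¬H) = 0.856. With E the 'positive' result, P(E|H) = 0.924 and P(E|¬H) = 0.162.
P(E) = 0.924·0.144 + 0.162·0.856 = 0.13306 + 0.13867 = 0.27173.
By Bayes' theorem, P(H|E) = 0.13306 / 0.27173 = 0.4897.

P(H | E) ≈ 0.4897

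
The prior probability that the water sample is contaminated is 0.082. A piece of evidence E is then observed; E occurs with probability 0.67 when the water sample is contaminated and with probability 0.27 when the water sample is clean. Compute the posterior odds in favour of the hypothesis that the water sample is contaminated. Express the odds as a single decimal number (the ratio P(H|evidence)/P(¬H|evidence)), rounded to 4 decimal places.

Prior odds = 0.082/(1−0.082) = 0.089325.
Likelihood ratio for E = 0.67/0.27 = 2.4815.
Posterior odds = prior odds × LR = 0.22166.

Posterior odds ≈ 0.2217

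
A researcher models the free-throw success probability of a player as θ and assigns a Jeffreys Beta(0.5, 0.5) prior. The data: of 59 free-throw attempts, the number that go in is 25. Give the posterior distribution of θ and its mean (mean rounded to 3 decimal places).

The binomial likelihood is conjugate to the Beta prior: with 25 successes and 34 failures, the posterior is Beta(0.5+25, 0.5+34) = Beta(25.5, 34.5).
Posterior mean = α/(α+β) = 25.5/60 = 0.425.

Posterior: Beta(25.5, 34.5); mean ≈ 0.425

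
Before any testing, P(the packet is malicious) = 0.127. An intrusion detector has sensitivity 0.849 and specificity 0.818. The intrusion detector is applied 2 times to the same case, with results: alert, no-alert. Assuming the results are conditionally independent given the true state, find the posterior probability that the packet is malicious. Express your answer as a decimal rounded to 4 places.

With H the event that the packet is malicious, the joint likelihood of the observed sequence is P(data|H) = 0.849·0.151 = 0.12820 and P(data|¬H) = 0.182·0.818 = 0.14888.
Bayes: P(H|data) = 0.127·0.12820 / (0.127·0.12820 + 0.873·0.14888) = 0.016281/0.14625 = 0.1113.

Posterior P(H) ≈ 0.1113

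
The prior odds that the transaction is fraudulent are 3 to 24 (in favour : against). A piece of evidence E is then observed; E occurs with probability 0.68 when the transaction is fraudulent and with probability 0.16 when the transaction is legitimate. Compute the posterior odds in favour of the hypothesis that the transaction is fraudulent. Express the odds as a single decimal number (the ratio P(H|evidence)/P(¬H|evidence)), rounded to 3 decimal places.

Prior odds = 3/24 = 0.12500. In log-odds, ln(0.12500) = -2.0794.
Add log likelihood ratio: ln(4.2500) = 1.4469.
Posterior log-odds = -0.63252, so posterior odds = exp(-0.63252) = 0.53125.

Posterior odds ≈ 0.531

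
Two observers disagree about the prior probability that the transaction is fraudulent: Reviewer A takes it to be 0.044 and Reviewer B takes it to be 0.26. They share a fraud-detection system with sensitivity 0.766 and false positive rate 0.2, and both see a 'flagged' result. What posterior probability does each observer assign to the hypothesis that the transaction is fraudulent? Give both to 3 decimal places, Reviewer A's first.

Reviewer A: 0.150; Reviewer B: 0.574

The likelihood ratio for a 'flagged' result is 0.766/0.2 = 3.8300.
Reviewer A: prior odds 0.044/0.956 = 0.046025; posterior odds 0.17628; posterior probability 0.150.
Reviewer B: prior odds 0.26/0.74 = 0.35135; posterior odds 1.3457; posterior probability 0.574.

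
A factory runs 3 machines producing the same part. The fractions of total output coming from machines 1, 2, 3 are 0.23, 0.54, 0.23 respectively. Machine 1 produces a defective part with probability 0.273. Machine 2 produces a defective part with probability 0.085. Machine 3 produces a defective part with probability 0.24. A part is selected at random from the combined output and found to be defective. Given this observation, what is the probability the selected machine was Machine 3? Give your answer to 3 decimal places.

Posterior probability ≈ 0.337

Tabulate prior·likelihood by source: [1] prior 0.23, lik 0.273, product 0.06279; [2] prior 0.54, lik 0.085, product 0.04590; [3] prior 0.23, lik 0.24, product 0.05520.
Normalizing constant = 0.16389; the posterior for Machine 3 is its product over the sum, 0.05520/0.16389 = 0.337.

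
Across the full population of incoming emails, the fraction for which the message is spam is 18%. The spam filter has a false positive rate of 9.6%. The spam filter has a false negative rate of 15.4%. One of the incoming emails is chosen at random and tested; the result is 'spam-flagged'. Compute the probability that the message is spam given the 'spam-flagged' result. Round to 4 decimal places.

P(H | E) ≈ 0.6592

Write H for 'the message is spam'. Prior odds H:¬H = 0.18/0.82 = 0.21951. For the 'spam-flagged' outcome, the likelihood ratio is 0.846/0.096 = 8.8125.
Posterior odds = 0.21951 × 8.8125 = 1.9345, so P(H|E) = 1.9345/(1+1.9345) = 0.6592.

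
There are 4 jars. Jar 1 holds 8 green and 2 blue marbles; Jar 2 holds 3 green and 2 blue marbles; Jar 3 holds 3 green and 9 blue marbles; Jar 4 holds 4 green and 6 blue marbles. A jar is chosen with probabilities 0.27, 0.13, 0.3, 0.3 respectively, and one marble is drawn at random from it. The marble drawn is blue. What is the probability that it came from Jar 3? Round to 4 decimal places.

P(blue|Jar 1) = 0.2; P(blue|Jar 2) = 0.4; P(blue|Jar 3) = 0.75; P(blue|Jar 4) = 0.6.
Prior × likelihood for each source: 0.27·0.2=0.05400, 0.13·0.4=0.05200, 0.3·0.75=0.2250, 0.3·0.6=0.1800. Summing gives P(blue) = 0.51100.
P(Jar 3 | blue) = 0.2250 / 0.51100 = 0.4403.

Posterior probability ≈ 0.4403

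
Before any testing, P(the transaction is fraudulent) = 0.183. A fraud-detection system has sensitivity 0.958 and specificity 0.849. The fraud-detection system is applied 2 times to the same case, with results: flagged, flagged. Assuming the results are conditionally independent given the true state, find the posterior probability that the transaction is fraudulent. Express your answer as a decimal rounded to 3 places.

Let H be the event that the transaction is fraudulent; start with P(H) = 0.183. P('flagged'|H) = 0.958, P('flagged'|¬H) = 0.151.
Update on result 1 ('flagged'): P(H) ← 0.958·0.1830 / (0.958·0.1830 + 0.151·0.8170) = 0.17531/0.29868 = 0.5870.
Update on result 2 ('flagged'): P(H) ← 0.958·0.5870 / (0.958·0.5870 + 0.151·0.4130) = 0.56231/0.62468 = 0.9002.

Posterior P(H) ≈ 0.900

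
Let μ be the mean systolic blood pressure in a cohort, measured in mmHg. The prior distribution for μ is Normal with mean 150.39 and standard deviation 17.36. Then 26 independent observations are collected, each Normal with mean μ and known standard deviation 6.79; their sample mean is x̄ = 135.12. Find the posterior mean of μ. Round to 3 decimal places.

With known σ, the Normal prior is conjugate. Weight on the data is w = (n/σ²)/(n/σ² + 1/τ₀²) = 0.563941/(0.563941+0.00331818) = 0.99415.
Posterior mean = w·x̄ + (1−w)·μ₀ = 0.99415·135.12 + 0.0058495·150.39 = 135.209.

Posterior mean ≈ 135.209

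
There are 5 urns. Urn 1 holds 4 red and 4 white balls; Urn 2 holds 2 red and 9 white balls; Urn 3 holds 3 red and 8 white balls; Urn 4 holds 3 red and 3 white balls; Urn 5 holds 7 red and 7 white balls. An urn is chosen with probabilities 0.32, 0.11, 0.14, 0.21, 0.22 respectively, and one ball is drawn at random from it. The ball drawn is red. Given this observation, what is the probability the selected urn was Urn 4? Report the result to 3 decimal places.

Tabulate prior·likelihood by source: [1] prior 0.32, lik 0.5, product 0.1600; [2] prior 0.11, lik 0.1818, product 0.02000; [3] prior 0.14, lik 0.2727, product 0.03818; [4] prior 0.21, lik 0.5, product 0.1050; [5] prior 0.22, lik 0.5, product 0.1100.
Normalizing constant = 0.43318; the posterior for Urn 4 is its product over the sum, 0.1050/0.43318 = 0.242.

Posterior probability ≈ 0.242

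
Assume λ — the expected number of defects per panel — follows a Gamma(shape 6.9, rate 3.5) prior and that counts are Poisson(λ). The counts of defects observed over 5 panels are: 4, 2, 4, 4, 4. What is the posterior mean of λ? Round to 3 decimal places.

Posterior mean ≈ 2.929

Total count ∑xᵢ = 18 over n = 5 panels.
Gamma is conjugate to the Poisson likelihood: posterior is Gamma(shape = 6.9+18 = 24.9, rate = 3.5+5 = 8.5).
E[λ | data] = 24.9/8.5 = 2.929.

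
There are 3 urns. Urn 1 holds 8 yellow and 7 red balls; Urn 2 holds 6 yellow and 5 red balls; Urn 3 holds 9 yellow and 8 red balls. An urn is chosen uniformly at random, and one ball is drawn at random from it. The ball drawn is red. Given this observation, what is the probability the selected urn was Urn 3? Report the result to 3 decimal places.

Posterior probability ≈ 0.338

Tabulate prior·likelihood by source: [1] prior 0.333333, lik 0.4667, product 0.1556; [2] prior 0.333333, lik 0.4545, product 0.1515; [3] prior 0.333333, lik 0.4706, product 0.1569.
Normalizing constant = 0.46393; the posterior for Urn 3 is its product over the sum, 0.1569/0.46393 = 0.338.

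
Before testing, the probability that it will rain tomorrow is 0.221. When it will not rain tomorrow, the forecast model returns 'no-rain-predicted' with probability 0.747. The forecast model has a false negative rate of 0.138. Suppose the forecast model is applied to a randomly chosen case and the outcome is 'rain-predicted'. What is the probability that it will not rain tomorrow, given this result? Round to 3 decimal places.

P(¬H | E) ≈ 0.508

Write H for 'it will rain tomorrow'. Prior odds H:¬H = 0.221/0.779 = 0.28370. For the 'rain-predicted' outcome, the likelihood ratio is 0.862/0.253 = 3.4071.
Posterior odds = 0.28370 × 3.4071 = 0.96659, so P(H|E) = 0.96659/(1+0.96659) = 0.492. Then P(¬H|E) = 1 − 0.492 = 0.508.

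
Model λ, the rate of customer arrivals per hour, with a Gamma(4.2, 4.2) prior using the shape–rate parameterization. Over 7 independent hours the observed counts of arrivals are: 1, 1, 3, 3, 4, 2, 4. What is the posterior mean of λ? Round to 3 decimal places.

Posterior mean ≈ 1.982

Total count ∑xᵢ = 18 over n = 7 hours.
Gamma is conjugate to the Poisson likelihood: posterior is Gamma(shape = 4.2+18 = 22.2, rate = 4.2+7 = 11.2).
E[λ | data] = 22.2/11.2 = 1.982.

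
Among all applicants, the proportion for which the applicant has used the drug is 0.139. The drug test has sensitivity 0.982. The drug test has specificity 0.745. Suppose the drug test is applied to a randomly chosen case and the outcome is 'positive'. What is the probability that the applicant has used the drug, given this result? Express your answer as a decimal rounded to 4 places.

Write H for 'the applicant has used the drug'. Prior odds H:¬H = 0.139/0.861 = 0.16144. For the 'positive' outcome, the likelihood ratio is 0.982/0.255 = 3.8510.
Posterior odds = 0.16144 × 3.8510 = 0.62170, so P(H|E) = 0.62170/(1+0.62170) = 0.3834.

P(H | E) ≈ 0.3834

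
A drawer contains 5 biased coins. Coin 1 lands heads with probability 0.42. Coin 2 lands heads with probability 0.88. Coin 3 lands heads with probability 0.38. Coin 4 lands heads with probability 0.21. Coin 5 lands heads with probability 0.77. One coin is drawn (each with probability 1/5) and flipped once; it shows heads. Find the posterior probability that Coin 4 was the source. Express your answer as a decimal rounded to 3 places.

P(heads|C1) = 0.42; P(heads|C2) = 0.88; P(heads|C3) = 0.38; P(heads|C4) = 0.21; P(heads|C5) = 0.77.
Prior × likelihood for each source: 0.2·0.42=0.08400, 0.2·0.88=0.1760, 0.2·0.38=0.07600, 0.2·0.21=0.04200, 0.2·0.77=0.1540. Summing gives P(heads) = 0.53200.
P(Coin 4 | heads) = 0.04200 / 0.53200 = 0.079.

Posterior probability ≈ 0.079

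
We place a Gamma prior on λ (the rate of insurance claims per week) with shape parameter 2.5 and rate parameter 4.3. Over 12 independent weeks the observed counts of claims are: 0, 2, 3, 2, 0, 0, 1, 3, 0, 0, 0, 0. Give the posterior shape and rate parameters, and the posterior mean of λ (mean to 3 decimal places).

The Poisson likelihood adds the total count to the shape and the number of exposure periods to the rate. Here ∑xᵢ = 11 and n = 12, so shape 2.5→13.5 and rate 4.3→16.3.
E[λ | data] = 13.5/16.3 = 0.828.

Posterior: Gamma(shape=13.5, rate=16.3); mean ≈ 0.828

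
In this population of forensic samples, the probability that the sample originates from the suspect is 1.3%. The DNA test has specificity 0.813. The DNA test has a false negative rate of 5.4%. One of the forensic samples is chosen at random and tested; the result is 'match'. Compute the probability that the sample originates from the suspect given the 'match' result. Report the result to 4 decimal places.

Write H for 'the sample originates from the suspect'. Prior odds H:¬H = 0.013/0.987 = 0.013171. For the 'match' outcome, the likelihood ratio is 0.946/0.187 = 5.0588.
Posterior odds = 0.013171 × 5.0588 = 0.066631, so P(H|E) = 0.066631/(1+0.066631) = 0.0625.

P(H | E) ≈ 0.0625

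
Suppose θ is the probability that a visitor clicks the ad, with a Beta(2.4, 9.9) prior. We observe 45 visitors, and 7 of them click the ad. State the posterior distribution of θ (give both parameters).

Observing 7 successes and 38 failures updates Beta(2.4, 9.9) by adding the success and failure counts to the two shape parameters: α = 2.4+7 = 9.4, β = 9.9+38 = 47.9.

Posterior: Beta(9.4, 47.9)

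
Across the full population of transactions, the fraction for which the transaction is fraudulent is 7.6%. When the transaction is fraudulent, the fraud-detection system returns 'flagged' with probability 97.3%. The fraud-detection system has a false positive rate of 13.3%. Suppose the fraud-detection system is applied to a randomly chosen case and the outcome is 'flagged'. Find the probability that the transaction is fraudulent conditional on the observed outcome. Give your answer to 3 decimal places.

Let H be the event that the transaction is fraudulent. P(H) = 0.076, so P(¬H) = 0.924. With E the 'flagged' result, P(E|H) = 0.973 and P(E|¬H) = 0.133.
P(E) = 0.973·0.076 + 0.133·0.924 = 0.073948 + 0.12289 = 0.19684.
By Bayes' theorem, P(H|E) = 0.073948 / 0.19684 = 0.376.

P(H | E) ≈ 0.376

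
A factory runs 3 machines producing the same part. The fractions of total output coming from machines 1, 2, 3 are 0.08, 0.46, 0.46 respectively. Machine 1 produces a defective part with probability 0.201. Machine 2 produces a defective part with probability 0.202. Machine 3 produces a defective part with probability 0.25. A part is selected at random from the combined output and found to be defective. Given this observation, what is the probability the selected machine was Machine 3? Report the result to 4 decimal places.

Posterior probability ≈ 0.5134

P(defective|M1) = 0.201; P(defective|M2) = 0.202; P(defective|M3) = 0.25.
Prior × likelihood for each source: 0.08·0.201=0.01608, 0.46·0.202=0.09292, 0.46·0.25=0.1150. Summing gives P(defective) = 0.22400.
P(Machine 3 | defective) = 0.1150 / 0.22400 = 0.5134.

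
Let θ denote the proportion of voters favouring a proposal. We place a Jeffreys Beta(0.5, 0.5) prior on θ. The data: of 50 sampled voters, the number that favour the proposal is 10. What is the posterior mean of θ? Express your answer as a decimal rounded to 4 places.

Posterior mean ≈ 0.2059

Observing 10 successes and 40 failures updates Beta(0.5, 0.5) by adding the success and failure counts to the two shape parameters: α = 0.5+10 = 10.5, β = 0.5+40 = 40.5.
E[θ | data] = 10.5/(10.5+40.5) = 0.2059.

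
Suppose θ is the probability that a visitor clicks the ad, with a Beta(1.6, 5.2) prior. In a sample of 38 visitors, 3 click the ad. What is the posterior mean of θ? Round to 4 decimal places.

Observing 3 successes and 35 failures updates Beta(1.6, 5.2) by adding the success and failure counts to the two shape parameters: α = 1.6+3 = 4.6, β = 5.2+35 = 40.2.
Posterior mean = α/(α+β) = 4.6/44.8 = 0.1027.

Posterior mean ≈ 0.1027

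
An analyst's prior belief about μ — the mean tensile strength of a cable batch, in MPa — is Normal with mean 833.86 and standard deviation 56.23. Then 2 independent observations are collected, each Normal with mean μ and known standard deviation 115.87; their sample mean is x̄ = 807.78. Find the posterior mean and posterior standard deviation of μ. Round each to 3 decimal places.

With known σ, the Normal prior is conjugate. Weight on the data is w = (n/σ²)/(n/σ² + 1/τ₀²) = 0.00014897/(0.00014897+0.00031627) = 0.32019.
Posterior mean = w·x̄ + (1−w)·μ₀ = 0.32019·807.78 + 0.67981·833.86 = 825.509. Posterior variance = 1/(0.00014897+0.00031627) = 2149.43, so SD = 46.362.

Posterior mean ≈ 825.509; posterior SD ≈ 46.362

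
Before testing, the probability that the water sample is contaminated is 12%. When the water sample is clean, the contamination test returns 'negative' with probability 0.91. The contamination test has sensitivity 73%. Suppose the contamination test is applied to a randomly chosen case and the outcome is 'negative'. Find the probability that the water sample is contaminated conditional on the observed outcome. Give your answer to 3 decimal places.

Let H be the event that the water sample is contaminated. P(H) = 0.12, so P(¬H) = 0.88. With E the 'negative' result, P(E|H) = 0.27 and P(E|¬H) = 0.91.
P(E) = 0.27·0.12 + 0.91·0.88 = 0.032400 + 0.80080 = 0.83320.
By Bayes' theorem, P(H|E) = 0.032400 / 0.83320 = 0.039.

P(H | E) ≈ 0.039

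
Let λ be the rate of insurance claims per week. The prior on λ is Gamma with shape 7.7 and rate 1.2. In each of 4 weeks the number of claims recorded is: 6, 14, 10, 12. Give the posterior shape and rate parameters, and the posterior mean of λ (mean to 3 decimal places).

Posterior: Gamma(shape=49.7, rate=5.2); mean ≈ 9.558

Total count ∑xᵢ = 42 over n = 4 weeks.
Gamma is conjugate to the Poisson likelihood: posterior is Gamma(shape = 7.7+42 = 49.7, rate = 1.2+4 = 5.2).
Posterior mean = shape/rate = 49.7/5.2 = 9.558.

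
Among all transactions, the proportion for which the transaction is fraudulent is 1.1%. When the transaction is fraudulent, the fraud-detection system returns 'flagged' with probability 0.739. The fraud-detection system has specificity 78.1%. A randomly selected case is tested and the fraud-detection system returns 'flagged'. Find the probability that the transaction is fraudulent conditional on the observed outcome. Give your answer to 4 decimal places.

Write H for 'the transaction is fraudulent'. Prior odds H:¬H = 0.011/0.989 = 0.011122. For the 'flagged' outcome, the likelihood ratio is 0.739/0.219 = 3.3744.
Posterior odds = 0.011122 × 3.3744 = 0.037532, so P(H|E) = 0.037532/(1+0.037532) = 0.0362.

P(H | E) ≈ 0.0362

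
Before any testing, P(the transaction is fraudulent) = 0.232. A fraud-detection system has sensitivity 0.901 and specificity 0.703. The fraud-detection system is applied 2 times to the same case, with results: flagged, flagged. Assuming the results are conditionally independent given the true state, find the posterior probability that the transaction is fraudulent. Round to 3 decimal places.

Let H be the event that the transaction is fraudulent; start with P(H) = 0.232. P('flagged'|H) = 0.901, P('flagged'|¬H) = 0.297.
Update on result 1 ('flagged'): P(H) ← 0.901·0.2320 / (0.901·0.2320 + 0.297·0.7680) = 0.20903/0.43713 = 0.4782.
Update on result 2 ('flagged'): P(H) ← 0.901·0.4782 / (0.901·0.4782 + 0.297·0.5218) = 0.43085/0.58583 = 0.7355.

Posterior P(H) ≈ 0.735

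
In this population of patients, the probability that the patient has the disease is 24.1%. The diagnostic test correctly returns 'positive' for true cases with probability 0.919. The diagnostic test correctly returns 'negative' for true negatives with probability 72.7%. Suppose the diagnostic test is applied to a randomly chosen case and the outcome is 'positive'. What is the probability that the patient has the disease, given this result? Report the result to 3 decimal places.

Write H for 'the patient has the disease'. Prior odds H:¬H = 0.241/0.759 = 0.31752. For the 'positive' outcome, the likelihood ratio is 0.919/0.273 = 3.3663.
Posterior odds = 0.31752 × 3.3663 = 1.0689, so P(H|E) = 1.0689/(1+1.0689) = 0.517.

P(H | E) ≈ 0.517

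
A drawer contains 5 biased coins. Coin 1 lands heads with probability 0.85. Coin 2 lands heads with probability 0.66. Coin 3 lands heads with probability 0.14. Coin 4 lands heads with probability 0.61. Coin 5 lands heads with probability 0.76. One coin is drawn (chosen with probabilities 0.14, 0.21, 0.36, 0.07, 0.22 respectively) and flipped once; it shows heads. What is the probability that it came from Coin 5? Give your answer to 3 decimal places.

Posterior probability ≈ 0.323

P(heads|C1) = 0.85; P(heads|C2) = 0.66; P(heads|C3) = 0.14; P(heads|C4) = 0.61; P(heads|C5) = 0.76.
Prior × likelihood for each source: 0.14·0.85=0.1190, 0.21·0.66=0.1386, 0.36·0.14=0.05040, 0.07·0.61=0.04270, 0.22·0.76=0.1672. Summing gives P(heads) = 0.51790.
P(Coin 5 | heads) = 0.1672 / 0.51790 = 0.323.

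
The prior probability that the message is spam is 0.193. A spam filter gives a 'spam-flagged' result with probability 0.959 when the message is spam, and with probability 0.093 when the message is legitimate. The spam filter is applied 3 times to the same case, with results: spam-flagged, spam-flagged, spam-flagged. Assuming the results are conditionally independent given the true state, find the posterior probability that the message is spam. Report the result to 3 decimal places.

Posterior P(H) ≈ 0.996

Let H be the event that the message is spam; start with P(H) = 0.193. P('spam-flagged'|H) = 0.959, P('spam-flagged'|¬H) = 0.093.
Update on result 1 ('spam-flagged'): P(H) ← 0.959·0.1930 / (0.959·0.1930 + 0.093·0.8070) = 0.18509/0.26014 = 0.7115.
Update on result 2 ('spam-flagged'): P(H) ← 0.959·0.7115 / (0.959·0.7115 + 0.093·0.2885) = 0.68232/0.70916 = 0.9622.
Update on result 3 ('spam-flagged'): P(H) ← 0.959·0.9622 / (0.959·0.9622 + 0.093·0.0378) = 0.92272/0.92623 = 0.9962.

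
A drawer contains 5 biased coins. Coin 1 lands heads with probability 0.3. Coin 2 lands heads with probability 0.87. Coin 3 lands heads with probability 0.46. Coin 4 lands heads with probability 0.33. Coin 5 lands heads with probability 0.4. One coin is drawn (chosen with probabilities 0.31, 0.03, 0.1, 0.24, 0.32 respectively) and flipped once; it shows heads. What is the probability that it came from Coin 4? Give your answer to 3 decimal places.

Tabulate prior·likelihood by source: [1] prior 0.31, lik 0.3, product 0.09300; [2] prior 0.03, lik 0.87, product 0.02610; [3] prior 0.1, lik 0.46, product 0.04600; [4] prior 0.24, lik 0.33, product 0.07920; [5] prior 0.32, lik 0.4, product 0.1280.
Normalizing constant = 0.37230; the posterior for Coin 4 is its product over the sum, 0.07920/0.37230 = 0.213.

Posterior probability ≈ 0.213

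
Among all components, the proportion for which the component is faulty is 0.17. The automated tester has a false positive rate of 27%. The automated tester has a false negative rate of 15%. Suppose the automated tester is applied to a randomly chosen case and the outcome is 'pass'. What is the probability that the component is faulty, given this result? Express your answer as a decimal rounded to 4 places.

P(H | E) ≈ 0.0404

Let H be the event that the component is faulty. P(H) = 0.17, so P(¬H) = 0.83. With E the 'pass' result, P(E|H) = 0.15 and P(E|¬H) = 0.73.
P(E) = 0.15·0.17 + 0.73·0.83 = 0.025500 + 0.60590 = 0.63140.
By Bayes' theorem, P(H|E) = 0.025500 / 0.63140 = 0.0404.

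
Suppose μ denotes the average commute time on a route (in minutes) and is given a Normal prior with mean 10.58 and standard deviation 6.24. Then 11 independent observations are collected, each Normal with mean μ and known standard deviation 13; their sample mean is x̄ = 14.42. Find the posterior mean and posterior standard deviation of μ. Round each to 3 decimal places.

Prior precision 1/τ₀² = 1/6.24² = 0.0256821; data precision n/σ² = 11/13² = 0.0650888.
Posterior precision = 0.0256821 + 0.0650888 = 0.0907709, giving posterior SD = 1/√0.0907709 = 3.319.
Posterior mean = (0.0256821·10.58 + 0.0650888·14.42) / 0.0907709 = 13.334.

Posterior mean ≈ 13.334; posterior SD ≈ 3.319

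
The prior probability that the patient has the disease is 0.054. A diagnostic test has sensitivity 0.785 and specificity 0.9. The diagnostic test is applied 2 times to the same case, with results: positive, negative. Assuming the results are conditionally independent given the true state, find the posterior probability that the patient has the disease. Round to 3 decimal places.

With H the event that the patient has the disease, the joint likelihood of the observed sequence is P(data|H) = 0.785·0.215 = 0.16878 and P(data|¬H) = 0.1·0.9 = 0.090000.
Bayes: P(H|data) = 0.054·0.16878 / (0.054·0.16878 + 0.946·0.090000) = 0.0091138/0.094254 = 0.0967.

Posterior P(H) ≈ 0.097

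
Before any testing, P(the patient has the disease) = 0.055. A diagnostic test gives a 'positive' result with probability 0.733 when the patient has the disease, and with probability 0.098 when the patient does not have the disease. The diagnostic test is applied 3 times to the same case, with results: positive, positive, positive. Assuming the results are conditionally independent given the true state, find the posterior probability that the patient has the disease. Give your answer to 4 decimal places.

Posterior P(H) ≈ 0.9606

With H the event that the patient has the disease, the joint likelihood of the observed sequence is P(data|H) = 0.733·0.733·0.733 = 0.39383 and P(data|¬H) = 0.098·0.098·0.098 = 0.00094119.
Bayes: P(H|data) = 0.055·0.39383 / (0.055·0.39383 + 0.945·0.00094119) = 0.021661/0.022550 = 0.9606.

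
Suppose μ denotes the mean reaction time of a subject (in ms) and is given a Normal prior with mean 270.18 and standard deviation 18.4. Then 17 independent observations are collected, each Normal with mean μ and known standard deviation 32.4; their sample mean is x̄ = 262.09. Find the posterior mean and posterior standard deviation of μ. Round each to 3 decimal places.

Posterior mean ≈ 263.338; posterior SD ≈ 7.227

With known σ, the Normal prior is conjugate. Weight on the data is w = (n/σ²)/(n/σ² + 1/τ₀²) = 0.0161942/(0.0161942+0.00295369) = 0.84574.
Posterior mean = w·x̄ + (1−w)·μ₀ = 0.84574·262.09 + 0.15426·270.18 = 263.338. Posterior variance = 1/(0.0161942+0.00295369) = 52.2251, so SD = 7.227.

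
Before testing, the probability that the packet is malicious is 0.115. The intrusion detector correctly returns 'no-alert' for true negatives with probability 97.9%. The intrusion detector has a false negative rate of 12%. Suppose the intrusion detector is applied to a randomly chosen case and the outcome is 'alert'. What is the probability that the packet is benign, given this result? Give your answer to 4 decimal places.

P(¬H | E) ≈ 0.1552

Let H be the event that the packet is malicious. P(H) = 0.115, so P(¬H) = 0.885. With E the 'alert' result, P(E|H) = 0.88 and P(E|¬H) = 0.021.
P(E) = 0.88·0.115 + 0.021·0.885 = 0.10120 + 0.018585 = 0.11979.
By Bayes' theorem, P(H|E) = 0.10120 / 0.11979 = 0.8448. Hence P(¬H|E) = 1 − 0.8448 = 0.1552.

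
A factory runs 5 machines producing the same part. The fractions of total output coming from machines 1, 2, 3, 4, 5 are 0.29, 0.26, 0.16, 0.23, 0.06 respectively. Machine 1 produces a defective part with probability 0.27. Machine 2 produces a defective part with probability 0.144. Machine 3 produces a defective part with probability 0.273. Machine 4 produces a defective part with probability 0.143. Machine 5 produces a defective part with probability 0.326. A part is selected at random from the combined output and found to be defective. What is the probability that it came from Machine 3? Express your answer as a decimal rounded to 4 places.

Tabulate prior·likelihood by source: [1] prior 0.29, lik 0.27, product 0.07830; [2] prior 0.26, lik 0.144, product 0.03744; [3] prior 0.16, lik 0.273, product 0.04368; [4] prior 0.23, lik 0.143, product 0.03289; [5] prior 0.06, lik 0.326, product 0.01956.
Normalizing constant = 0.21187; the posterior for Machine 3 is its product over the sum, 0.04368/0.21187 = 0.2062.

Posterior probability ≈ 0.2062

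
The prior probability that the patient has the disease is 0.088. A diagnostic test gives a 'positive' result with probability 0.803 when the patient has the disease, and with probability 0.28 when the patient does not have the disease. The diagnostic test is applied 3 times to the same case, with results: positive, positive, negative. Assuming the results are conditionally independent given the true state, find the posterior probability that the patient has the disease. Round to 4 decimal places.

Posterior P(H) ≈ 0.1784

With H the event that the patient has the disease, the joint likelihood of the observed sequence is P(data|H) = 0.803·0.803·0.197 = 0.12703 and P(data|¬H) = 0.28·0.28·0.72 = 0.056448.
Bayes: P(H|data) = 0.088·0.12703 / (0.088·0.12703 + 0.912·0.056448) = 0.011178/0.062659 = 0.1784.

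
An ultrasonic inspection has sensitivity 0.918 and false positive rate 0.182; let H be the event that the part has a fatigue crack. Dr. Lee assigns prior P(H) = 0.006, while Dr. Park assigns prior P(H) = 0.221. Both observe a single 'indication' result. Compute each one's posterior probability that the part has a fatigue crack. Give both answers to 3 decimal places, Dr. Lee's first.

Dr. Lee: 0.030; Dr. Park: 0.589

The likelihood ratio for an 'indication' result is 0.918/0.182 = 5.0440.
Dr. Lee: prior odds 0.006/0.994 = 0.0060362; posterior odds 0.030446; posterior probability 0.030.
Dr. Park: prior odds 0.221/0.779 = 0.28370; posterior odds 1.4310; posterior probability 0.589.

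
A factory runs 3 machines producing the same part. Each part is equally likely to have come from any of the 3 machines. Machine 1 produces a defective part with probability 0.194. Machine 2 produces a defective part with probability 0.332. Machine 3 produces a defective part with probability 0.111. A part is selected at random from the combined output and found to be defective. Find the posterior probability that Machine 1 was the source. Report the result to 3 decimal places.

Posterior probability ≈ 0.305

Tabulate prior·likelihood by source: [1] prior 0.333333, lik 0.194, product 0.06467; [2] prior 0.333333, lik 0.332, product 0.1107; [3] prior 0.333333, lik 0.111, product 0.03700.
Normalizing constant = 0.21233; the posterior for Machine 1 is its product over the sum, 0.06467/0.21233 = 0.305.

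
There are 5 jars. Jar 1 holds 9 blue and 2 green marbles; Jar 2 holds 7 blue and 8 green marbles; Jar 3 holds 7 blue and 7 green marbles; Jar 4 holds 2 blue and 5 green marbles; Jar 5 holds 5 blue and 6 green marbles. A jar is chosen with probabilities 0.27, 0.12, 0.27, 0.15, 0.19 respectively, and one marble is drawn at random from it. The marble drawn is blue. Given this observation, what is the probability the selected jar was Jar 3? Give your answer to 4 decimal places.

Posterior probability ≈ 0.2495

P(blue|Jar 1) = 0.8182; P(blue|Jar 2) = 0.4667; P(blue|Jar 3) = 0.5; P(blue|Jar 4) = 0.2857; P(blue|Jar 5) = 0.4545.
Prior × likelihood for each source: 0.27·0.8182=0.2209, 0.12·0.4667=0.05600, 0.27·0.5=0.1350, 0.15·0.2857=0.04286, 0.19·0.4545=0.08636. Summing gives P(blue) = 0.54113.
P(Jar 3 | blue) = 0.1350 / 0.54113 = 0.2495.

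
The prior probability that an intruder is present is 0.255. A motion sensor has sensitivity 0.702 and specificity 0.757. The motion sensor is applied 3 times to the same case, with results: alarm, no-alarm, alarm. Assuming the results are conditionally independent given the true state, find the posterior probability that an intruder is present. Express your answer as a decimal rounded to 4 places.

Let H be the event that an intruder is present; start with P(H) = 0.255. P('alarm'|H) = 0.702, P('alarm'|¬H) = 0.243.
Update on result 1 ('alarm'): P(H) ← 0.702·0.2550 / (0.702·0.2550 + 0.243·0.7450) = 0.17901/0.36005 = 0.4972.
Update on result 2 ('no-alarm'): P(H) ← 0.298·0.4972 / (0.298·0.4972 + 0.757·0.5028) = 0.14816/0.52879 = 0.2802.
Update on result 3 ('alarm'): P(H) ← 0.702·0.2802 / (0.702·0.2802 + 0.243·0.7198) = 0.19669/0.37161 = 0.5293.

Posterior P(H) ≈ 0.5293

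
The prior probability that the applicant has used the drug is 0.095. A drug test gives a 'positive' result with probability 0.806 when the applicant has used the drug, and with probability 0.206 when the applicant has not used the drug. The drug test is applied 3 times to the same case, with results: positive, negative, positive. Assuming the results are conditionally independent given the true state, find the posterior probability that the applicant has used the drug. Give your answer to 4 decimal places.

Let H be the event that the applicant has used the drug; start with P(H) = 0.095. P('positive'|H) = 0.806, P('positive'|¬H) = 0.206.
Update on result 1 ('positive'): P(H) ← 0.806·0.0950 / (0.806·0.0950 + 0.206·0.9050) = 0.076570/0.26300 = 0.2911.
Update on result 2 ('negative'): P(H) ← 0.194·0.2911 / (0.194·0.2911 + 0.794·0.7089) = 0.056481/0.61932 = 0.0912.
Update on result 3 ('positive'): P(H) ← 0.806·0.0912 / (0.806·0.0912 + 0.206·0.9088) = 0.073507/0.26072 = 0.2819.

Posterior P(H) ≈ 0.2819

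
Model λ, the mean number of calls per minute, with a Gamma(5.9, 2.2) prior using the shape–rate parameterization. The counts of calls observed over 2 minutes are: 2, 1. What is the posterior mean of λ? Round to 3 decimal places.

Posterior mean ≈ 2.119

The Poisson likelihood adds the total count to the shape and the number of exposure periods to the rate. Here ∑xᵢ = 3 and n = 2, so shape 5.9→8.9 and rate 2.2→4.2.
Posterior mean = shape/rate = 8.9/4.2 = 2.119.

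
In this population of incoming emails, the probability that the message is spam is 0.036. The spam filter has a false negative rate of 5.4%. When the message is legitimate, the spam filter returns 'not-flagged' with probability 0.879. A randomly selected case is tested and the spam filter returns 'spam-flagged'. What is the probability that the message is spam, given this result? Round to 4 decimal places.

Let H be the event that the message is spam. P(H) = 0.036, so P(¬H) = 0.964. With E the 'spam-flagged' result, P(E|H) = 0.946 and P(E|¬H) = 0.121.
P(E) = 0.946·0.036 + 0.121·0.964 = 0.034056 + 0.11664 = 0.15070.
By Bayes' theorem, P(H|E) = 0.034056 / 0.15070 = 0.2260.

P(H | E) ≈ 0.2260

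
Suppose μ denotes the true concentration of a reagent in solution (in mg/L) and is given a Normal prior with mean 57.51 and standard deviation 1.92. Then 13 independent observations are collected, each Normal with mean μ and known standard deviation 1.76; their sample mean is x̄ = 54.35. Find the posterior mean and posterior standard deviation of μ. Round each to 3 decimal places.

With known σ, the Normal prior is conjugate. Weight on the data is w = (n/σ²)/(n/σ² + 1/τ₀²) = 4.19680/(4.19680+0.271267) = 0.93929.
Posterior mean = w·x̄ + (1−w)·μ₀ = 0.93929·54.35 + 0.060712·57.51 = 54.542. Posterior variance = 1/(4.19680+0.271267) = 0.223811, so SD = 0.473.

Posterior mean ≈ 54.542; posterior SD ≈ 0.473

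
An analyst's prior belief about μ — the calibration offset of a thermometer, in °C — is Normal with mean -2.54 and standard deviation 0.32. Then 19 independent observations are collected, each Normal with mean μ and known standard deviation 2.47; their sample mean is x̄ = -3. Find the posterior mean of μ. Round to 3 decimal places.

Posterior mean ≈ -2.651

Prior precision 1/τ₀² = 1/0.32² = 9.76562; data precision n/σ² = 19/2.47² = 3.11429.
Posterior precision = 9.76562 + 3.11429 = 12.8799.
Posterior mean = (9.76562·-2.54 + 3.11429·-3) / 12.8799 = -2.651.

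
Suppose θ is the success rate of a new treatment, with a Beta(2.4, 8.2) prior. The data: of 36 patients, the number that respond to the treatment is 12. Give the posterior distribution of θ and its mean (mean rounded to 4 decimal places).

Posterior: Beta(14.4, 32.2); mean ≈ 0.3090

Observing 12 successes and 24 failures updates Beta(2.4, 8.2) by adding the success and failure counts to the two shape parameters: α = 2.4+12 = 14.4, β = 8.2+24 = 32.2.
E[θ | data] = 14.4/(14.4+32.2) = 0.3090.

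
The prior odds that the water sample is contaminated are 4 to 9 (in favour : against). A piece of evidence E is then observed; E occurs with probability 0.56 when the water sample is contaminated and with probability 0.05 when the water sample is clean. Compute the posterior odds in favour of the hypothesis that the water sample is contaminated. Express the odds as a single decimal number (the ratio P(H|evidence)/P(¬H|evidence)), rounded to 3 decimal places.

Posterior odds ≈ 4.978

Prior odds = 4/9 = 0.44444.
Likelihood ratio for E = 0.56/0.05 = 11.200.
Posterior odds = prior odds × LR = 4.9778.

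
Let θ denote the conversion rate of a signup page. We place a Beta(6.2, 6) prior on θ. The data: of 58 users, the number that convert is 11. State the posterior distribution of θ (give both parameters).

Observing 11 successes and 47 failures updates Beta(6.2, 6) by adding the success and failure counts to the two shape parameters: α = 6.2+11 = 17.2, β = 6+47 = 53.

Posterior: Beta(17.2, 53)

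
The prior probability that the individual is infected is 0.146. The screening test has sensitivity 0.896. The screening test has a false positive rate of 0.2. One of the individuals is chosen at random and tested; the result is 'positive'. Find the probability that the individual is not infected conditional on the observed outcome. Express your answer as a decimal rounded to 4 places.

P(¬H | E) ≈ 0.5663

Write H for 'the individual is infected'. Prior odds H:¬H = 0.146/0.854 = 0.17096. For the 'positive' outcome, the likelihood ratio is 0.896/0.2 = 4.4800.
Posterior odds = 0.17096 × 4.4800 = 0.76590, so P(H|E) = 0.76590/(1+0.76590) = 0.4337. Then P(¬H|E) = 1 − 0.4337 = 0.5663.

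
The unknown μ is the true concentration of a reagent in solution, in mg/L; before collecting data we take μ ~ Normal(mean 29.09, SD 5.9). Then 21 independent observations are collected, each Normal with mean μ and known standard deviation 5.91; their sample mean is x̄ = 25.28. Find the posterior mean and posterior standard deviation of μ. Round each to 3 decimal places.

Posterior mean ≈ 25.454; posterior SD ≈ 1.260

Prior precision 1/τ₀² = 1/5.9² = 0.0287274; data precision n/σ² = 21/5.91² = 0.601235.
Posterior precision = 0.0287274 + 0.601235 = 0.629962, giving posterior SD = 1/√0.629962 = 1.260.
Posterior mean = (0.0287274·29.09 + 0.601235·25.28) / 0.629962 = 25.454.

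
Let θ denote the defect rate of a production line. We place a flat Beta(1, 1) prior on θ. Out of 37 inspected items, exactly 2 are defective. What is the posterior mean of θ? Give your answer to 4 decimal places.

Observing 2 successes and 35 failures updates Beta(1, 1) by adding the success and failure counts to the two shape parameters: α = 1+2 = 3, β = 1+35 = 36.
Posterior mean = α/(α+β) = 3/39 = 0.0769.

Posterior mean ≈ 0.0769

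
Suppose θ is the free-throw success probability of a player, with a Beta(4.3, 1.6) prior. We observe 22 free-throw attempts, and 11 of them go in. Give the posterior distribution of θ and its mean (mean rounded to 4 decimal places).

Observing 11 successes and 11 failures updates Beta(4.3, 1.6) by adding the success and failure counts to the two shape parameters: α = 4.3+11 = 15.3, β = 1.6+11 = 12.6.
E[θ | data] = 15.3/(15.3+12.6) = 0.5484.

Posterior: Beta(15.3, 12.6); mean ≈ 0.5484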